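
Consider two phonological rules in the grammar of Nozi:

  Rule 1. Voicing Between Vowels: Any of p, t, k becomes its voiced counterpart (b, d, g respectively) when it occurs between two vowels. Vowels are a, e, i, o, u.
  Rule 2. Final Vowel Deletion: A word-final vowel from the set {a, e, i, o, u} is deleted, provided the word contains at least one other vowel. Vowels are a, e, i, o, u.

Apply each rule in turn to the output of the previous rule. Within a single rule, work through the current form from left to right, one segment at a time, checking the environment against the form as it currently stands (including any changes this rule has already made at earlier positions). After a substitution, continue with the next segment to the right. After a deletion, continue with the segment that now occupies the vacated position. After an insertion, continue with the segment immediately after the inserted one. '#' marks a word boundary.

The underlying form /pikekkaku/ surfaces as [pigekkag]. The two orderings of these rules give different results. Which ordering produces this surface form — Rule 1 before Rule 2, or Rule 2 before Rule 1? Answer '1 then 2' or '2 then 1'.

Order 1 then 2:
  1 Voicing Between Vowels: [pikekkaku] → [pigekkagu]
  2 Final Vowel Deletion: [pigekkagu] → [pigekkag]
  result: [pigekkag]
Order 2 then 1:
  2 Final Vowel Deletion: [pikekkaku] → [pikekkak]
  1 Voicing Between Vowels: [pikekkak] → [pigekkak]
  result: [pigekkak]

1 then 2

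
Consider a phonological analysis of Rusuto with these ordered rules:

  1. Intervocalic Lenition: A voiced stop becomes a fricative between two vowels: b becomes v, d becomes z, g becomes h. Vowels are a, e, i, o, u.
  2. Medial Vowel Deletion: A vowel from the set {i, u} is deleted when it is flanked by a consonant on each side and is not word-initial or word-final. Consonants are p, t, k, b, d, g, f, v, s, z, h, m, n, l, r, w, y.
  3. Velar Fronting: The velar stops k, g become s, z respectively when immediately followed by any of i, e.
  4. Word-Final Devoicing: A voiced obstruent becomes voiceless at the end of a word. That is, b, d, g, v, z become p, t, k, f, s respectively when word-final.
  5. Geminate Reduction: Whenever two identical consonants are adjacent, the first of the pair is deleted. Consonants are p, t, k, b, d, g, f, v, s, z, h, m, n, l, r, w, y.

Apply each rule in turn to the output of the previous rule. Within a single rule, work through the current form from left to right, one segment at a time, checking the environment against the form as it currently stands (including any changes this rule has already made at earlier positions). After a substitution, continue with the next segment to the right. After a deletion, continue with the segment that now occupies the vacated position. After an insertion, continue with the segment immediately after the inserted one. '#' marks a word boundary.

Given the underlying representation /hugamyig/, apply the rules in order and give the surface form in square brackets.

[hamyk]

1 Intervocalic Lenition: [hugamyig] → [huhamyig]
2 Medial Vowel Deletion: [huhamyig] → [hhamyg]
3 Velar Fronting: no change — [hhamyg]
4 Word-Final Devoicing: [hhamyg] → [hhamyk]
5 Geminate Reduction: [hhamyk] → [hamyk]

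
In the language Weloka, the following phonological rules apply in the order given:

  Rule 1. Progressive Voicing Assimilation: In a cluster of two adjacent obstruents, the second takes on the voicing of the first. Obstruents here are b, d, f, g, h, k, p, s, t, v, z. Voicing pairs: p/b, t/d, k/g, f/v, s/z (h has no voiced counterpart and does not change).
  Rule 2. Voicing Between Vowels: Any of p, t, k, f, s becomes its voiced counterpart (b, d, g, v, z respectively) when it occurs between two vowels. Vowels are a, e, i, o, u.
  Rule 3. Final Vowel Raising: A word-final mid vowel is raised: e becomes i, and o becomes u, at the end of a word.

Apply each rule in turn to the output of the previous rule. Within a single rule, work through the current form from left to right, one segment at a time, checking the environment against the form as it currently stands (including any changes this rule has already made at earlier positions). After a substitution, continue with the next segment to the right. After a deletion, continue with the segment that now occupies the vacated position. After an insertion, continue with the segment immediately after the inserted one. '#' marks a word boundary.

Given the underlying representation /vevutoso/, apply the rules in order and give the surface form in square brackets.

[vevudozu]

Rule 1 Progressive Voicing Assimilation: no change — [vevutoso]
Rule 2 Voicing Between Vowels: [vevutoso] → [vevudozo]
Rule 3 Final Vowel Raising: [vevudozo] → [vevudozu]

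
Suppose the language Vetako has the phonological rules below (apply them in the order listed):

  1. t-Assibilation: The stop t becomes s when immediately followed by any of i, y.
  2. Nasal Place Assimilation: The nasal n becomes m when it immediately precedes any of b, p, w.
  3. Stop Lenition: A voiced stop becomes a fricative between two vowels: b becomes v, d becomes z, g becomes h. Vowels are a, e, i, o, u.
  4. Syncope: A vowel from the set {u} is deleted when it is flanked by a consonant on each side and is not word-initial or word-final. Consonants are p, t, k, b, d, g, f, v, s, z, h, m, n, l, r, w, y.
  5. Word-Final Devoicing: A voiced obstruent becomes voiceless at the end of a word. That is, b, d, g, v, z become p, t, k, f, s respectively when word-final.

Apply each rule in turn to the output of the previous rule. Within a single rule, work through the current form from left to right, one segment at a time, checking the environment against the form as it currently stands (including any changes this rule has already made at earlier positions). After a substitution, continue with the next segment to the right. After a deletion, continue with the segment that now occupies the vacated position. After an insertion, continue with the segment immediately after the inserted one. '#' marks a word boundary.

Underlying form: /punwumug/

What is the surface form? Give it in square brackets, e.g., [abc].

[pmwmk]

1 t-Assibilation: no change — [punwumug]
2 Nasal Place Assimilation: [punwumug] → [pumwumug]
3 Stop Lenition: no change — [pumwumug]
4 Syncope: [pumwumug] → [pmwmg]
5 Word-Final Devoicing: [pmwmg] → [pmwmk]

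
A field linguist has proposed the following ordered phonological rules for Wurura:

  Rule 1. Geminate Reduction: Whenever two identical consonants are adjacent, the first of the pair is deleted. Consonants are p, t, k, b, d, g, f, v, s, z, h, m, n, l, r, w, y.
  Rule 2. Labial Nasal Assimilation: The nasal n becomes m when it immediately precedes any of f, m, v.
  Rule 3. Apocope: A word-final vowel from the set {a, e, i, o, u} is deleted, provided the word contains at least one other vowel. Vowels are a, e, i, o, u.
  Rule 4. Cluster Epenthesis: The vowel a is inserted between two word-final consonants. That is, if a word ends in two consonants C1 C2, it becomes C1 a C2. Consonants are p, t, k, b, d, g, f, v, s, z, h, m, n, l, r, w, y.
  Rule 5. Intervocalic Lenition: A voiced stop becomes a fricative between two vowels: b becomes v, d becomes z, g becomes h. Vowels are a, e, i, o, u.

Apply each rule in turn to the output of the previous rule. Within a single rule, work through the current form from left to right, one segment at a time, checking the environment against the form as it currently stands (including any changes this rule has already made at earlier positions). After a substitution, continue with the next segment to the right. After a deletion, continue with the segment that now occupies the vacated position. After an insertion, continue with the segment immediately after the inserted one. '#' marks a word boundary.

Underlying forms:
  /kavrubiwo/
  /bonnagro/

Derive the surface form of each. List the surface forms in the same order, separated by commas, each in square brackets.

/kavrubiwo/:
  Rule 1 Geminate Reduction: no change — [kavrubiwo]
  Rule 2 Labial Nasal Assimilation: no change — [kavrubiwo]
  Rule 3 Apocope: [kavrubiwo] → [kavrubiw]
  Rule 4 Cluster Epenthesis: no change — [kavrubiw]
  Rule 5 Intervocalic Lenition: [kavrubiw] → [kavruviw]
/bonnagro/:
  Rule 1 Geminate Reduction: [bonnagro] → [bonagro]
  Rule 2 Labial Nasal Assimilation: no change — [bonagro]
  Rule 3 Apocope: [bonagro] → [bonagr]
  Rule 4 Cluster Epenthesis: [bonagr] → [bonagar]
  Rule 5 Intervocalic Lenition: [bonagar] → [bonahar]

[kavruviw], [bonahar]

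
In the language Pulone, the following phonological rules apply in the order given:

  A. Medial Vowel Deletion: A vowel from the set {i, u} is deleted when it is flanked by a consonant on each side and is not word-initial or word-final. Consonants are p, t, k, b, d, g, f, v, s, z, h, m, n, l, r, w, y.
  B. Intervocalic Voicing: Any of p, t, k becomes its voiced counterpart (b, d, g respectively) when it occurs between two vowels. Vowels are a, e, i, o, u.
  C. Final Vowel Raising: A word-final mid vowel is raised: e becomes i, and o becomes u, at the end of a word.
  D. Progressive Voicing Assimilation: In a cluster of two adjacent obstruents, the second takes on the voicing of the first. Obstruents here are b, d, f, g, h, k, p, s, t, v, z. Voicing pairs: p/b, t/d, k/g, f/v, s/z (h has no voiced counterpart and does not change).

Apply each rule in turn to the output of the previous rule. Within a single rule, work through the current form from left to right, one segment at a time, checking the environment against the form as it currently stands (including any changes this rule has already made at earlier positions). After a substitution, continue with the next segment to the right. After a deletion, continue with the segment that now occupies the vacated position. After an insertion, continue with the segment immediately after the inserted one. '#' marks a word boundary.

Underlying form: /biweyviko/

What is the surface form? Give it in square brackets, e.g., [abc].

[bweyvgu]

A Medial Vowel Deletion: [biweyviko] → [bweyvko]
B Intervocalic Voicing: no change — [bweyvko]
C Final Vowel Raising: [bweyvko] → [bweyvku]
D Progressive Voicing Assimilation: [bweyvku] → [bweyvgu]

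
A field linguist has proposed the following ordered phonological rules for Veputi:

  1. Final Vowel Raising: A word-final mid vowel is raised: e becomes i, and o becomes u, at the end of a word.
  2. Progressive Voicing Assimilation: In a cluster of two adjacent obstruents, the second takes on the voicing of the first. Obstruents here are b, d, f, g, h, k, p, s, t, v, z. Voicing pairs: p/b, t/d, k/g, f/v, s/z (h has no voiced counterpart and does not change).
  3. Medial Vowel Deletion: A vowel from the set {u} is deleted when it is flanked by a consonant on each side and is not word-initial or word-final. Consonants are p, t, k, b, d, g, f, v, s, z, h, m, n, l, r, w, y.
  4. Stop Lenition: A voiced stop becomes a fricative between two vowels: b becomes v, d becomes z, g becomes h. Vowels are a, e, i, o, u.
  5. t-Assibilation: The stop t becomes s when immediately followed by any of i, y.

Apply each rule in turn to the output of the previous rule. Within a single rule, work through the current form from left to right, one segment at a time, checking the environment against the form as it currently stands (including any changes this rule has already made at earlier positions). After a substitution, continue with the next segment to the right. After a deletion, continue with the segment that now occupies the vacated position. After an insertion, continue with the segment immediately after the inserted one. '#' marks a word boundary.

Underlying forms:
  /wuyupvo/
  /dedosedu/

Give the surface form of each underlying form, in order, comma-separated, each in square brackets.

/wuyupvo/:
  1 Final Vowel Raising: [wuyupvo] → [wuyupvu]
  2 Progressive Voicing Assimilation: [wuyupvu] → [wuyupfu]
  3 Medial Vowel Deletion: [wuyupfu] → [wypfu]
  4 Stop Lenition: no change — [wypfu]
  5 t-Assibilation: no change — [wypfu]
/dedosedu/:
  1 Final Vowel Raising: no change — [dedosedu]
  2 Progressive Voicing Assimilation: no change — [dedosedu]
  3 Medial Vowel Deletion: no change — [dedosedu]
  4 Stop Lenition: [dedosedu] → [dezosezu]
  5 t-Assibilation: no change — [dezosezu]

[wypfu], [dezosezu]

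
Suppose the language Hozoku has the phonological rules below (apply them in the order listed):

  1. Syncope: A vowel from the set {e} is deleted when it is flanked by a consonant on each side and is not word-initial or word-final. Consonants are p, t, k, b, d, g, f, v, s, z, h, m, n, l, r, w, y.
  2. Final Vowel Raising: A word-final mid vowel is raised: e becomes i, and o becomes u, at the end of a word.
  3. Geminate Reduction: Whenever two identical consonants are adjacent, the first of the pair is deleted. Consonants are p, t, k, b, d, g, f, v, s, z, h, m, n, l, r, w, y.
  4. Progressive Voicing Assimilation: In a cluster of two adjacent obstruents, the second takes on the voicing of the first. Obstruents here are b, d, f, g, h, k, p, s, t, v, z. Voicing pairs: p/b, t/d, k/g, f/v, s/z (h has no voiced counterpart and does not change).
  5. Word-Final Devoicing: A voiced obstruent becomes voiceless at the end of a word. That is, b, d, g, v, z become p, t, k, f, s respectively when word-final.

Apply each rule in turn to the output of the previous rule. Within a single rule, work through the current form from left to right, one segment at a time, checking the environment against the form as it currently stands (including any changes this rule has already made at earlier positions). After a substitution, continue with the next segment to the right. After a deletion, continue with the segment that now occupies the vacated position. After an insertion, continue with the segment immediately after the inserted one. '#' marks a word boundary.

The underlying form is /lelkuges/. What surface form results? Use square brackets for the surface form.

1 Syncope: [lelkuges] → [llkugs]
2 Final Vowel Raising: no change — [llkugs]
3 Geminate Reduction: [llkugs] → [lkugs]
4 Progressive Voicing Assimilation: [lkugs] → [lkugz]
5 Word-Final Devoicing: [lkugz] → [lkugs]

[lkugs]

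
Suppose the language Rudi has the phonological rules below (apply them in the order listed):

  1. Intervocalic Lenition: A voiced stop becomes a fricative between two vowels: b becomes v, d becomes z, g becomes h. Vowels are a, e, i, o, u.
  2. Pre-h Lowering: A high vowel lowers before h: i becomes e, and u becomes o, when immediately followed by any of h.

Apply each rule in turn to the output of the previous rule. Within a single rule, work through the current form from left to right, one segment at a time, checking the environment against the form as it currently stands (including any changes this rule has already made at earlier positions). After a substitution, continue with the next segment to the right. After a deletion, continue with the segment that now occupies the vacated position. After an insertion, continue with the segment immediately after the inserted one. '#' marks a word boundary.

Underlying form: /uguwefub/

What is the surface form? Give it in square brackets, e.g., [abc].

1 Intervocalic Lenition: [uguwefub] → [uhuwefub]
2 Pre-h Lowering: [uhuwefub] → [ohuwefub]

[ohuwefub]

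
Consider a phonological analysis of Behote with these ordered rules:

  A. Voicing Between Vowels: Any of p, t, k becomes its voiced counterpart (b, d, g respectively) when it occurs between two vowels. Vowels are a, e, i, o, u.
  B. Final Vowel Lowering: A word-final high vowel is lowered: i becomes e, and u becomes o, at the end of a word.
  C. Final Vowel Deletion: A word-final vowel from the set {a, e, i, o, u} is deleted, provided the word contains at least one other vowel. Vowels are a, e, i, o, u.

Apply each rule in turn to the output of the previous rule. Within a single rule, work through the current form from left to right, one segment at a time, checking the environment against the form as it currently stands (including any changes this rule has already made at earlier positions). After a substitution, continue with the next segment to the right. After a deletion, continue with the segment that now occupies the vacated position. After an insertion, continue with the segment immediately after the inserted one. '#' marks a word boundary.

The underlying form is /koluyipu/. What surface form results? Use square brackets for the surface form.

[koluyib]

A Voicing Between Vowels: [koluyipu] → [koluyibu]
B Final Vowel Lowering: [koluyibu] → [koluyibo]
C Final Vowel Deletion: [koluyibo] → [koluyib]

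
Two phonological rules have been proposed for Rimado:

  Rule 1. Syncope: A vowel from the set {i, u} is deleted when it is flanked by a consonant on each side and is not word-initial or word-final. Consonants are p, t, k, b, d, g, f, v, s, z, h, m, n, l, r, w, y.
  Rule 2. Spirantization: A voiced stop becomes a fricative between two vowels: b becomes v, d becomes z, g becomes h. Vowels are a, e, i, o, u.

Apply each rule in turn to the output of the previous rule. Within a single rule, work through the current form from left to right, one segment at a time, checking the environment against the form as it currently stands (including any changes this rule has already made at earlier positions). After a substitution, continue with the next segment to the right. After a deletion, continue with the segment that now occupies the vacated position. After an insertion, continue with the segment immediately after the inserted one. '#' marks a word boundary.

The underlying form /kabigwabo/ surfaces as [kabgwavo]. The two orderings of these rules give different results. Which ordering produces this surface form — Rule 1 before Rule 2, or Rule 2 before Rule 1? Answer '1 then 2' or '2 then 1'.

1 then 2

Order 1 then 2:
  1 Syncope: [kabigwabo] → [kabgwabo]
  2 Spirantization: [kabgwabo] → [kabgwavo]
  result: [kabgwavo]
Order 2 then 1:
  2 Spirantization: [kabigwabo] → [kavigwavo]
  1 Syncope: [kavigwavo] → [kavgwavo]
  result: [kavgwavo]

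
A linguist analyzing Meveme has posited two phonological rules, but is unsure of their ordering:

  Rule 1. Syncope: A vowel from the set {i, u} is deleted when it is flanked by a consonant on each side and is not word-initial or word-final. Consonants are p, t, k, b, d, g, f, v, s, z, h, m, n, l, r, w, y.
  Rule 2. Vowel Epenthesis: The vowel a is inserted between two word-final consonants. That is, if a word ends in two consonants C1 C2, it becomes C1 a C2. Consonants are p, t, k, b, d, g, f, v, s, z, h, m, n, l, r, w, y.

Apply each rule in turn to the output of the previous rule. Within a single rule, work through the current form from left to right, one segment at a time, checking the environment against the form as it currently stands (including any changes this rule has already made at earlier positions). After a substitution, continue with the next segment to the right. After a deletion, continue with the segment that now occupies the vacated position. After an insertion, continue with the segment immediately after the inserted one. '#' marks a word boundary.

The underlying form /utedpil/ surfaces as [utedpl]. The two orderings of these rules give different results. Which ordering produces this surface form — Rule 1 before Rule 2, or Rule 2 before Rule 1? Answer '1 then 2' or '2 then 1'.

Order 1 then 2:
  1 Syncope: [utedpil] → [utedpl]
  2 Vowel Epenthesis: [utedpl] → [utedpal]
  result: [utedpal]
Order 2 then 1:
  2 Vowel Epenthesis: no change — [utedpil]
  1 Syncope: [utedpil] → [utedpl]
  result: [utedpl]

2 then 1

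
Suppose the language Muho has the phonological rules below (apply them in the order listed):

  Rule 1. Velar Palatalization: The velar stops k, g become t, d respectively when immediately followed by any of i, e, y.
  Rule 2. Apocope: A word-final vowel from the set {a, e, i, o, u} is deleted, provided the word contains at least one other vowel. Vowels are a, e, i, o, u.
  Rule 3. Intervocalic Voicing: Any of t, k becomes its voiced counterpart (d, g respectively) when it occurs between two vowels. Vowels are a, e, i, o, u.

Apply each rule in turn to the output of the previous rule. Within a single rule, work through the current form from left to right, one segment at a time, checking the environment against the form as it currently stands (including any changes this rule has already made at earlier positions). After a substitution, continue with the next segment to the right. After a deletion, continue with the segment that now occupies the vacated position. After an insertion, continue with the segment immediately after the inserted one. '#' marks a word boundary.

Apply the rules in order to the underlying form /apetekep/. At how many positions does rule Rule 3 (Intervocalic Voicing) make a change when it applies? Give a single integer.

Rule 1 Velar Palatalization: [apetekep] → [apetetep]
Rule 2 Apocope: no change — [apetetep]
Rule 3 Intervocalic Voicing: [apetetep] → [apededep]
Rule Rule 3 changed 2 position(s).

2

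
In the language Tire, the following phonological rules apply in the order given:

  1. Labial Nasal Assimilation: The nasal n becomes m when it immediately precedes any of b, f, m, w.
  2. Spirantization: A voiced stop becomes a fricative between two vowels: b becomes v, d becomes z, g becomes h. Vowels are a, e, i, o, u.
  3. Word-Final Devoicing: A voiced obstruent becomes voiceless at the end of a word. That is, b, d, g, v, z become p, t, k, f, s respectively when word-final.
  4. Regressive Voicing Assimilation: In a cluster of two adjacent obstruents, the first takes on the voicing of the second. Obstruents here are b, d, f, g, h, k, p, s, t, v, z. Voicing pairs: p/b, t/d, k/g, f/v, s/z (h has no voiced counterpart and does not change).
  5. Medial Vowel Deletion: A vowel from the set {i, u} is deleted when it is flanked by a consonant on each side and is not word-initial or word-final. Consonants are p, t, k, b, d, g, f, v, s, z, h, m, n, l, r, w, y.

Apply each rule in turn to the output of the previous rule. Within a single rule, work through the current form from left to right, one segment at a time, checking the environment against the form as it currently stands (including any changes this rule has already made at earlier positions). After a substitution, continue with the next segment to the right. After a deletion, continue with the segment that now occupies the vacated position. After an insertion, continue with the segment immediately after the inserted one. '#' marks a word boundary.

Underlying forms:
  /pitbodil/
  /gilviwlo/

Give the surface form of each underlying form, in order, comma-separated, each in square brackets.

[pdbozl], [glvwlo]

/pitbodil/:
  1 Labial Nasal Assimilation: no change — [pitbodil]
  2 Spirantization: [pitbodil] → [pitbozil]
  3 Word-Final Devoicing: no change — [pitbozil]
  4 Regressive Voicing Assimilation: [pitbozil] → [pidbozil]
  5 Medial Vowel Deletion: [pidbozil] → [pdbozl]
/gilviwlo/:
  1 Labial Nasal Assimilation: no change — [gilviwlo]
  2 Spirantization: no change — [gilviwlo]
  3 Word-Final Devoicing: no change — [gilviwlo]
  4 Regressive Voicing Assimilation: no change — [gilviwlo]
  5 Medial Vowel Deletion: [gilviwlo] → [glvwlo]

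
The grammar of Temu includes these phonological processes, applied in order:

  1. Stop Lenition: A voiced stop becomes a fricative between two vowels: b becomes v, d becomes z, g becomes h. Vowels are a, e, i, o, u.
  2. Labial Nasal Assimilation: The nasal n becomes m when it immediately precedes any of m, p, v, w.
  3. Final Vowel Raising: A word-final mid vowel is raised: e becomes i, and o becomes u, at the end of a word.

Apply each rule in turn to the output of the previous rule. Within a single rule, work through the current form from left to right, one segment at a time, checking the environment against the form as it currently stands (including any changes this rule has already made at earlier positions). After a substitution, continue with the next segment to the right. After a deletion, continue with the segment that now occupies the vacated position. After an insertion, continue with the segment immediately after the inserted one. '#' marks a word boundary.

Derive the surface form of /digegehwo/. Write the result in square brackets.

1 Stop Lenition: [digegehwo] → [dihehehwo]
2 Labial Nasal Assimilation: no change — [dihehehwo]
3 Final Vowel Raising: [dihehehwo] → [dihehehwu]

[dihehehwu]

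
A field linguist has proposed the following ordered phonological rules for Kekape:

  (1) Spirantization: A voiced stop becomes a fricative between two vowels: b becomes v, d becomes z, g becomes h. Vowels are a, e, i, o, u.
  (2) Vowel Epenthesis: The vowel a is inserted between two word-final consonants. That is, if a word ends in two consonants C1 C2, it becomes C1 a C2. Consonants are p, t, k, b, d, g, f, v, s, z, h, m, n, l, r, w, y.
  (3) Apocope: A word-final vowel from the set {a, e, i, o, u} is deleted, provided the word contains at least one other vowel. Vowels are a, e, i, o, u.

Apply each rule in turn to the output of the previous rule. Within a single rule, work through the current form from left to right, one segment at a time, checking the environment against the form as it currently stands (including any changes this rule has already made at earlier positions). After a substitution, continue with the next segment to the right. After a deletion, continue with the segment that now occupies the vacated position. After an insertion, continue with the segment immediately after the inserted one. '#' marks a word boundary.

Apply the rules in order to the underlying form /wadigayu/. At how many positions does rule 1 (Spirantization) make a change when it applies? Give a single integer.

2

(1) Spirantization: [wadigayu] → [wazihayu]
(2) Vowel Epenthesis: no change — [wazihayu]
(3) Apocope: [wazihayu] → [wazihay]
Rule 1 changed 2 position(s).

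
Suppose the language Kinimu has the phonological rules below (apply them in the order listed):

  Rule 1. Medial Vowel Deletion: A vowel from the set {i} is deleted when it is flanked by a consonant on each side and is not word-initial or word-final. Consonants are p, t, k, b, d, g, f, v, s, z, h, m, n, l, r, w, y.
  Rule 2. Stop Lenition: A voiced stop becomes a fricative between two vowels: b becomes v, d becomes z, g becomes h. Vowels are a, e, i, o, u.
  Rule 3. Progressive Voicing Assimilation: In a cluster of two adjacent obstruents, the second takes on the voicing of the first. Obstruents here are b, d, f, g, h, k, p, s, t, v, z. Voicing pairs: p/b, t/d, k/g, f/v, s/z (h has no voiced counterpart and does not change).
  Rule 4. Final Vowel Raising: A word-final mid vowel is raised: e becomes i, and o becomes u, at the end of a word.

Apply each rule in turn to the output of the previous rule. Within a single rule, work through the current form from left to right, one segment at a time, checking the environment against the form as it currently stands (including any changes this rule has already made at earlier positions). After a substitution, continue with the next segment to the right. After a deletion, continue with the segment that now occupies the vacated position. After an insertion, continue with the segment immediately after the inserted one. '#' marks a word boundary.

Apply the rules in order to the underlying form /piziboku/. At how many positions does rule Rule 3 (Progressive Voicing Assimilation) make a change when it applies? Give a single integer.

2

Rule 1 Medial Vowel Deletion: [piziboku] → [pzboku]
Rule 2 Stop Lenition: no change — [pzboku]
Rule 3 Progressive Voicing Assimilation: [pzboku] → [pspoku]
Rule 4 Final Vowel Raising: no change — [pspoku]
Rule Rule 3 changed 2 position(s).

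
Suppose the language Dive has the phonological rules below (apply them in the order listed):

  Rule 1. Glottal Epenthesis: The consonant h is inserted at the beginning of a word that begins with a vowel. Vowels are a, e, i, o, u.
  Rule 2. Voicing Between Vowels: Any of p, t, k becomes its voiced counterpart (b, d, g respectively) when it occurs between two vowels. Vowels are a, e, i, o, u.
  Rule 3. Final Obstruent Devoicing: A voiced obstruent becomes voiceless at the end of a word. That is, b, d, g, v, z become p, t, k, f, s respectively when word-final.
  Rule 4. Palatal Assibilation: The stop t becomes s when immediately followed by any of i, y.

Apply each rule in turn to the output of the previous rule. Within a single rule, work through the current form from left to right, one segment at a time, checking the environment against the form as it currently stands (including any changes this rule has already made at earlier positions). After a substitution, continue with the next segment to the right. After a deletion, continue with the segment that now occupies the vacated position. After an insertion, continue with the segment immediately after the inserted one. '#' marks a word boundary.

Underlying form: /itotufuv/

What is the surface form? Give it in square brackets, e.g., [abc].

Rule 1 Glottal Epenthesis: [itotufuv] → [hitotufuv]
Rule 2 Voicing Between Vowels: [hitotufuv] → [hidodufuv]
Rule 3 Final Obstruent Devoicing: [hidodufuv] → [hidodufuf]
Rule 4 Palatal Assibilation: no change — [hidodufuf]

[hidodufuf]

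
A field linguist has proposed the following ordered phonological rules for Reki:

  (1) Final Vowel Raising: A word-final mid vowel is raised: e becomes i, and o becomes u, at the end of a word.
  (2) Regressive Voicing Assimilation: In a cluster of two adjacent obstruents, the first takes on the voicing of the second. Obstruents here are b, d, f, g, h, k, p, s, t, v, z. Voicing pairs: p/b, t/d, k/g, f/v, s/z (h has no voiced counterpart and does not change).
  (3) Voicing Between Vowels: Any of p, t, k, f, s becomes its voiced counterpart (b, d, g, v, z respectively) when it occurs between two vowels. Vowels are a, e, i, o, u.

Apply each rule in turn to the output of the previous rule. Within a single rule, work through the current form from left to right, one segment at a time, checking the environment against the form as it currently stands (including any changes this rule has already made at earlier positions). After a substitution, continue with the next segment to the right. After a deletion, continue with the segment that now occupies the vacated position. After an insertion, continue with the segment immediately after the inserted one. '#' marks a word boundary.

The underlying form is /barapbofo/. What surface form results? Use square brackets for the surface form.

(1) Final Vowel Raising: [barapbofo] → [barapbofu]
(2) Regressive Voicing Assimilation: [barapbofu] → [barabbofu]
(3) Voicing Between Vowels: [barabbofu] → [barabbovu]

[barabbovu]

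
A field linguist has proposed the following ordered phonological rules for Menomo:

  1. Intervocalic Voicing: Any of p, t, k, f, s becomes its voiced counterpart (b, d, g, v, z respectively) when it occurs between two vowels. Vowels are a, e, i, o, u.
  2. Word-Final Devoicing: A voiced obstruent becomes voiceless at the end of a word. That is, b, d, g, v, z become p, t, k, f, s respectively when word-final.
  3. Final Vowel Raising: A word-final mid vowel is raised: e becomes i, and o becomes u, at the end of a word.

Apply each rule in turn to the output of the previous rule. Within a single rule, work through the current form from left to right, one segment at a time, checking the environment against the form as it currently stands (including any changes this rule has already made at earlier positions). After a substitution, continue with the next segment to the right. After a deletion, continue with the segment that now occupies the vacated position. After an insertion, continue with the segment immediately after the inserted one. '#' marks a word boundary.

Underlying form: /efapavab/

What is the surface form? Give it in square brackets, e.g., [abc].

[evabavap]

1 Intervocalic Voicing: [efapavab] → [evabavab]
2 Word-Final Devoicing: [evabavab] → [evabavap]
3 Final Vowel Raising: no change — [evabavap]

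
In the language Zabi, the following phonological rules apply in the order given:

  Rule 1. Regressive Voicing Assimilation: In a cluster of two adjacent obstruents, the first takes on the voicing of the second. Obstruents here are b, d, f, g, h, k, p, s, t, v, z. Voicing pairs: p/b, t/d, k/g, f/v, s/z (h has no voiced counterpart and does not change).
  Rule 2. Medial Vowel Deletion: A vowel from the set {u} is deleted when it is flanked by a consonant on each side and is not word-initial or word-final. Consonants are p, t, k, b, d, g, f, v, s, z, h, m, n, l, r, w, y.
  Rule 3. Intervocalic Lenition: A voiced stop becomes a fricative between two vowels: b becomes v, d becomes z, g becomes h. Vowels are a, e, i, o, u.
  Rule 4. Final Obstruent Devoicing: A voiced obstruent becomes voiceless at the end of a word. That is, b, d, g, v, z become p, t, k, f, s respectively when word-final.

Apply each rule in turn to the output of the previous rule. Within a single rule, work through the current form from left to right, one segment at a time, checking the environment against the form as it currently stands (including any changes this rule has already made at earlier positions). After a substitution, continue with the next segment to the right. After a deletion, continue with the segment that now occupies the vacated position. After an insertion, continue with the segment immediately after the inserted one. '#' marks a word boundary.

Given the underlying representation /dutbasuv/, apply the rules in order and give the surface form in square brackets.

[ddbasf]

Rule 1 Regressive Voicing Assimilation: [dutbasuv] → [dudbasuv]
Rule 2 Medial Vowel Deletion: [dudbasuv] → [ddbasv]
Rule 3 Intervocalic Lenition: no change — [ddbasv]
Rule 4 Final Obstruent Devoicing: [ddbasv] → [ddbasf]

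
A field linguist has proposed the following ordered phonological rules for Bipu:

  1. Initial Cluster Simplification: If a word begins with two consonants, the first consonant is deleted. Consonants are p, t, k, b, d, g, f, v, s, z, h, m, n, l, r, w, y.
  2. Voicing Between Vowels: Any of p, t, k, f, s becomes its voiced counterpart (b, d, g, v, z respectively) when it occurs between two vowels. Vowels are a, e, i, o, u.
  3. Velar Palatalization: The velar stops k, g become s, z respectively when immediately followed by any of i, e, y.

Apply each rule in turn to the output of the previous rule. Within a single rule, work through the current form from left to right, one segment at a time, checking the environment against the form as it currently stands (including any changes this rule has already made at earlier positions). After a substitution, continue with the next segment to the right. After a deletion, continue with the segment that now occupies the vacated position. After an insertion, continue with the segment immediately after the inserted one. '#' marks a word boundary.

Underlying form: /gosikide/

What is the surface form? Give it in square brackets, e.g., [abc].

[gozizide]

1 Initial Cluster Simplification: no change — [gosikide]
2 Voicing Between Vowels: [gosikide] → [gozigide]
3 Velar Palatalization: [gozigide] → [gozizide]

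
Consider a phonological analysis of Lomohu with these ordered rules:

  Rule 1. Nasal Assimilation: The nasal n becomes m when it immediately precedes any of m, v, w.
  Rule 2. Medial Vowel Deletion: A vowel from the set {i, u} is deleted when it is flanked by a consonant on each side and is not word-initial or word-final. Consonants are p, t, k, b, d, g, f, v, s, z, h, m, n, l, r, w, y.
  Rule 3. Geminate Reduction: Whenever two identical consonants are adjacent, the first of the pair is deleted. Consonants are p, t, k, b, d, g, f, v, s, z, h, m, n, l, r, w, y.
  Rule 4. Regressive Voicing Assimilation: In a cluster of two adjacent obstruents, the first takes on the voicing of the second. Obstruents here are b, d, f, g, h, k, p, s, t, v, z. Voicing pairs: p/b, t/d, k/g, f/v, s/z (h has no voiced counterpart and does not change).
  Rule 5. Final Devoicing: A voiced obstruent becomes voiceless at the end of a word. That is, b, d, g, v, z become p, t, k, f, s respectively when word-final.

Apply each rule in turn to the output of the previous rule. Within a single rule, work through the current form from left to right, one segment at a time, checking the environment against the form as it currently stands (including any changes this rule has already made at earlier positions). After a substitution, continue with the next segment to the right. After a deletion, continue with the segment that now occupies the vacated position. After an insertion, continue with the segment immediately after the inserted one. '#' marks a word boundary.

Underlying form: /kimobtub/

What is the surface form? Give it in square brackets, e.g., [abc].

[kmopdp]

Rule 1 Nasal Assimilation: no change — [kimobtub]
Rule 2 Medial Vowel Deletion: [kimobtub] → [kmobtb]
Rule 3 Geminate Reduction: no change — [kmobtb]
Rule 4 Regressive Voicing Assimilation: [kmobtb] → [kmopdb]
Rule 5 Final Devoicing: [kmopdb] → [kmopdp]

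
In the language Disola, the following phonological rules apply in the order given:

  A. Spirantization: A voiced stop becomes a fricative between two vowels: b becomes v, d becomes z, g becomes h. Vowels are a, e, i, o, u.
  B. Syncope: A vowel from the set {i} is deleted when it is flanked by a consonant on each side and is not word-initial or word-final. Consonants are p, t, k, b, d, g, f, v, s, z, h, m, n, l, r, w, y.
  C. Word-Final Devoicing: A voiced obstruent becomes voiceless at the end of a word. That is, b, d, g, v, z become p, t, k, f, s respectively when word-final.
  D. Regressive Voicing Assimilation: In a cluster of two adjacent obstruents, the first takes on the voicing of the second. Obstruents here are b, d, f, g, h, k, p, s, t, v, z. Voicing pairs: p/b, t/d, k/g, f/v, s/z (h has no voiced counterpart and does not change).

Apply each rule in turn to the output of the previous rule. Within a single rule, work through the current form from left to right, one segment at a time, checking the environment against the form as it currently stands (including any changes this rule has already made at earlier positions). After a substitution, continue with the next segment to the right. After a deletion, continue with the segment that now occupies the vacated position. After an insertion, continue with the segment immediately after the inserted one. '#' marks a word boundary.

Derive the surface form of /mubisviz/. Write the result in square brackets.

[mufzfs]

A Spirantization: [mubisviz] → [muvisviz]
B Syncope: [muvisviz] → [muvsvz]
C Word-Final Devoicing: [muvsvz] → [muvsvs]
D Regressive Voicing Assimilation: [muvsvs] → [mufzfs]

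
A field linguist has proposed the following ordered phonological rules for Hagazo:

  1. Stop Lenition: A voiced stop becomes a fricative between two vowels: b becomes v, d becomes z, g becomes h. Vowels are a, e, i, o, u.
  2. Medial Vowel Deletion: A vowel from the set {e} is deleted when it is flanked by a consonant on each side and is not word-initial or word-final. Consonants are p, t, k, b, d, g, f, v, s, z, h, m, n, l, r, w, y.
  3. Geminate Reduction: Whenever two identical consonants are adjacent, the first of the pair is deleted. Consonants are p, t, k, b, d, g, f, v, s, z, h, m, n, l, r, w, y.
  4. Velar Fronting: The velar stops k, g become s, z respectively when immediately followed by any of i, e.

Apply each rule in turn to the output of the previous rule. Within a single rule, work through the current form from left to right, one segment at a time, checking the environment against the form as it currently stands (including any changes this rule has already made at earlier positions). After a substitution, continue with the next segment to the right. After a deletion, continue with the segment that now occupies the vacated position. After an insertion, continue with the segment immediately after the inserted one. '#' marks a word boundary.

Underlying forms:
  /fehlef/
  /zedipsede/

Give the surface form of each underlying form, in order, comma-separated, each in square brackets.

[fhlf], [zipsze]

/fehlef/:
  1 Stop Lenition: no change — [fehlef]
  2 Medial Vowel Deletion: [fehlef] → [fhlf]
  3 Geminate Reduction: no change — [fhlf]
  4 Velar Fronting: no change — [fhlf]
/zedipsede/:
  1 Stop Lenition: [zedipsede] → [zezipseze]
  2 Medial Vowel Deletion: [zezipseze] → [zzipsze]
  3 Geminate Reduction: [zzipsze] → [zipsze]
  4 Velar Fronting: no change — [zipsze]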